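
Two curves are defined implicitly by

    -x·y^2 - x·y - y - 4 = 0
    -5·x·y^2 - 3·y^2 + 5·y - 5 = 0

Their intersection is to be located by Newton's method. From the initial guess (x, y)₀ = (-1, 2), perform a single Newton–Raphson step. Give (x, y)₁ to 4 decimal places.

At (-1, 2): F = (0.0000, 13.0000).
Jacobian J = [[-y^2 - y, -2·x·y - x - 1], [-5·y^2, -10·x·y - 6·y + 5]].
At the point, J = [[-6.0000, 4.0000], [-20.0000, 13.0000]] (det J = 2.0000).
Solving J·Δ = −F gives Δ = (26.0000, 39.0000).
Then the next iterate is (x, y)₁ = (25.0000, 41.0000).

(25.0000, 41.0000)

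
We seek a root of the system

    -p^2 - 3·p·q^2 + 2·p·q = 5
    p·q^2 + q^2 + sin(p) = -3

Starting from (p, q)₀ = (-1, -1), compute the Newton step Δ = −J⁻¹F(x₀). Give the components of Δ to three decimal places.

(-1.401, 0.401)

At (-1, -1): F = (-1.000, 2.15853).
Jacobian J = [[-2·p - 3·q^2 + 2·q, -6·p·q + 2·p], [q^2 + cos(p), 2·p·q + 2·q]].
At the point, J = [[-3.000, -8.000], [1.54030, 0.000]] (det J = 12.32242).
Solving J·Δ = −F gives Δ = (-1.401, 0.401).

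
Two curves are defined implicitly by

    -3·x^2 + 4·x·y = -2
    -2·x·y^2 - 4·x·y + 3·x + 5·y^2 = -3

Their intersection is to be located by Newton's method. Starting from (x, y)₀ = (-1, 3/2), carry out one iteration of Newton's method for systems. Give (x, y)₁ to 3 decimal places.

At (-1, 3/2): F = (-7.000, 21.750).
Jacobian J = [[-6·x + 4·y, 4·x], [-2·y^2 - 4·y + 3, -4·x·y - 4·x + 10·y]].
At the point, J = [[12.000, -4.000], [-7.500, 25.000]] (det J = 270.000).
Solving J·Δ = −F gives Δ = (0.326, -0.772).
Then the next iterate is (x, y)₁ = (-0.674, 0.728).

(-0.674, 0.728)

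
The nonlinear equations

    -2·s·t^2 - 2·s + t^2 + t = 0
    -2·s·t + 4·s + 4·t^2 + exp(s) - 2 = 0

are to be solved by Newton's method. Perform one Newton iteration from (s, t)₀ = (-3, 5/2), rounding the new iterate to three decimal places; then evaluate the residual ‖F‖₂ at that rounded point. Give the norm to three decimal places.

17.032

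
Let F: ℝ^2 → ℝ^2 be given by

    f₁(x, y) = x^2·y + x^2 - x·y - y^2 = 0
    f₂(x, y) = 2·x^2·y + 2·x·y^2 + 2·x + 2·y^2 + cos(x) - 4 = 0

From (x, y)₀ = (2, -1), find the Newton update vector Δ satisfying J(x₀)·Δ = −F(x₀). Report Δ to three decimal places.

(-0.362, -0.159)

At (2, -1): F = (1.000, -2.41615).
Jacobian J = [[2·x·y + 2·x - y, x^2 - x - 2·y], [4·x·y + 2·y^2 - sin(x) + 2, 2·x^2 + 4·x·y + 4·y]].
At the point, J = [[1.000, 4.000], [-4.90930, -4.000]] (det J = 15.63719).
Solving J·Δ = −F gives Δ = (-0.362, -0.159).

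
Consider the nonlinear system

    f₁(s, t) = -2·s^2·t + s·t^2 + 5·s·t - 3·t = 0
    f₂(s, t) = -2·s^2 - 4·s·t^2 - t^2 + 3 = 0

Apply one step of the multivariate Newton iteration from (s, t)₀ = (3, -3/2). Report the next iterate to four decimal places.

At (3, -3/2): F = (15.7500, -44.2500).
Jacobian J = [[-4·s·t + t^2 + 5·t, -2·s^2 + 2·s·t + 5·s - 3], [-4·s - 4·t^2, -8·s·t - 2·t]].
At the point, J = [[12.7500, -15.0000], [-21.0000, 39.0000]] (det J = 182.2500).
Solving J·Δ = −F gives Δ = (0.2716, 1.2809).
Then the next iterate is (s, t)₁ = (3.2716, -0.2191).

(3.2716, -0.2191)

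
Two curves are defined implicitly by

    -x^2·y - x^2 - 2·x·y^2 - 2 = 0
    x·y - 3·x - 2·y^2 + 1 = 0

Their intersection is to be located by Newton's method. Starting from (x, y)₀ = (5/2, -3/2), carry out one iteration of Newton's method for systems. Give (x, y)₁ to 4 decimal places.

(0.5782, -0.7821)

At (5/2, -3/2): F = (-10.1250, -14.7500).
Jacobian J = [[-2·x·y - 2·x - 2·y^2, -x^2 - 4·x·y], [y - 3, x - 4·y]].
At the point, J = [[-2.0000, 8.7500], [-4.5000, 8.5000]] (det J = 22.3750).
Solving J·Δ = −F gives Δ = (-1.9218, 0.7179).
Then the next iterate is (x, y)₁ = (0.5782, -0.7821).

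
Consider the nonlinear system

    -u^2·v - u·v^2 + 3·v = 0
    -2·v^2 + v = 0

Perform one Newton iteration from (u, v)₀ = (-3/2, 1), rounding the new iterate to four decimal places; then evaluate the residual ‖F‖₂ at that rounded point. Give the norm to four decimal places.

0.3143

At (-3/2, 1): F = (2.2500, -1.0000).
Jacobian J = [[-2·u·v - v^2, -u^2 - 2·u·v + 3], [0, -4·v + 1]].
At the point, J = [[2.0000, 3.7500], [0.0000, -3.0000]] (det J = -6.0000).
Solving J·Δ = −F gives Δ = (-0.5000, -0.3333).
Then the next iterate is (u, v)₁ = (-2.0000, 0.6667).
Re-evaluating at (-2.0000, 0.6667): F = (0.222278, -0.222278), so ‖F‖₂ = 0.3143.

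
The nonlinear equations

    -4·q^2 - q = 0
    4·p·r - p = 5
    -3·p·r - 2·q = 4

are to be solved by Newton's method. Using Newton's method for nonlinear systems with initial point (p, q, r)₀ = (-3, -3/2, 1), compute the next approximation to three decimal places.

At (-3, -3/2, 1): F = (-7.500, -14.000, 8.000).
Jacobian J = [[0, -8·q - 1, 0], [4·r - 1, 0, 4·p], [-3·r, -2, -3·p]].
At the point, J = [[0.000, 11.000, 0.000], [3.000, 0.000, -12.000], [-3.000, -2.000, 9.000]] (det J = 99.000).
Solving J·Δ = −F gives Δ = (-5.152, 0.682, -2.455).
Then the next iterate is (p, q, r)₁ = (-8.152, -0.818, -1.455).

(-8.152, -0.818, -1.455)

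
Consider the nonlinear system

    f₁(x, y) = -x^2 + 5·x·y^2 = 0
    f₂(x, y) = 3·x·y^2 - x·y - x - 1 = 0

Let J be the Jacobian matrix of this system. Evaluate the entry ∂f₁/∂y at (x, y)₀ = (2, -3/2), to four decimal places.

-30.0000

∂f₁/∂y = 10·x·y.
At (2, -3/2) this is -30.0000.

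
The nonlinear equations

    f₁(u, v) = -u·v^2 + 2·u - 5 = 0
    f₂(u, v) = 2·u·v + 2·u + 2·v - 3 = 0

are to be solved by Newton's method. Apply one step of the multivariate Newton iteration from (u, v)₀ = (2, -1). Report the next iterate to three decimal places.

At (2, -1): F = (-3.000, -5.000).
Jacobian J = [[-v^2 + 2, -2·u·v], [2·v + 2, 2·u + 2]].
At the point, J = [[1.000, 4.000], [0.000, 6.000]] (det J = 6.000).
Solving J·Δ = −F gives Δ = (-0.333, 0.833).
Then the next iterate is (u, v)₁ = (1.667, -0.167).

(1.667, -0.167)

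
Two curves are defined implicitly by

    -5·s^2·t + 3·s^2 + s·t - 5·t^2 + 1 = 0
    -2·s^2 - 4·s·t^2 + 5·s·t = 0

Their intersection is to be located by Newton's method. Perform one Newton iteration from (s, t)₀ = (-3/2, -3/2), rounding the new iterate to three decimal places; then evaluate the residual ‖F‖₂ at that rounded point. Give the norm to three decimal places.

7.790

At (-3/2, -3/2): F = (15.625, 20.250).
Jacobian J = [[-10·s·t + 6·s + t, -5·s^2 + s - 10·t], [-4·s - 4·t^2 + 5·t, -8·s·t + 5·s]].
At the point, J = [[-33.000, 2.250], [-10.500, -25.500]] (det J = 865.125).
Solving J·Δ = −F gives Δ = (0.513, 0.583).
Then the next iterate is (s, t)₁ = (-0.987, -0.917).
Re-evaluating at (-0.987, -0.917): F = (5.08971, 5.89689), so ‖F‖₂ = 7.790.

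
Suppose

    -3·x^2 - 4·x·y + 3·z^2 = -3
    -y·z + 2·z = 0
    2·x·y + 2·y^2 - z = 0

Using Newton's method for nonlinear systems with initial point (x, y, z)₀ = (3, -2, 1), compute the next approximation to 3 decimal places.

At (3, -2, 1): F = (3.000, 4.000, -5.000).
Jacobian J = [[-6·x - 4·y, -4·x, 6·z], [0, -z, -y + 2], [2·y, 2·x + 4·y, -1]].
At the point, J = [[-10.000, -12.000, 6.000], [0.000, -1.000, 4.000], [-4.000, -2.000, -1.000]] (det J = 78.000).
Solving J·Δ = −F gives Δ = (-1.808, 1.436, -0.641).
Then the next iterate is (x, y, z)₁ = (1.192, -0.564, 0.359).

(1.192, -0.564, 0.359)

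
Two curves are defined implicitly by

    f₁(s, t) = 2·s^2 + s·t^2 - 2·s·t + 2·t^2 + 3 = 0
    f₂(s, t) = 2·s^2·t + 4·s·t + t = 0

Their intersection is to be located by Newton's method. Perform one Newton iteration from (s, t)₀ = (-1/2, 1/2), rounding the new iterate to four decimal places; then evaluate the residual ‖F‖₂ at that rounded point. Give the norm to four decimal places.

1.6874

At (-1/2, 1/2): F = (4.3750, -0.2500).
Jacobian J = [[4·s + t^2 - 2·t, 2·s·t - 2·s + 4·t], [4·s·t + 4·t, 2·s^2 + 4·s + 1]].
At the point, J = [[-2.7500, 2.5000], [1.0000, -0.5000]] (det J = -1.1250).
Solving J·Δ = −F gives Δ = (-1.3889, -3.2778).
Then the next iterate is (s, t)₁ = (-1.8889, -2.7778).
Re-evaluating at (-1.8889, -2.7778): F = (0.499180, -1.611920), so ‖F‖₂ = 1.6874.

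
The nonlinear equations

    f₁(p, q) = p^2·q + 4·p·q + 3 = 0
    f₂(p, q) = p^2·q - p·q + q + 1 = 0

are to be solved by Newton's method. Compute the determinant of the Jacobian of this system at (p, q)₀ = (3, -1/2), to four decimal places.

17.5000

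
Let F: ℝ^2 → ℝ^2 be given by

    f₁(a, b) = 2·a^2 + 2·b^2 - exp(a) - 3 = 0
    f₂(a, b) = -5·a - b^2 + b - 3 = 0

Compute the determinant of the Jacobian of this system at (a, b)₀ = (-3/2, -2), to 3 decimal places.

-71.116

J = [[4·a - exp(a), 4·b], [-5, -2·b + 1]].
At the point, J = [[-6.22313, -8.000], [-5.000, 5.000]].
det J = -71.116.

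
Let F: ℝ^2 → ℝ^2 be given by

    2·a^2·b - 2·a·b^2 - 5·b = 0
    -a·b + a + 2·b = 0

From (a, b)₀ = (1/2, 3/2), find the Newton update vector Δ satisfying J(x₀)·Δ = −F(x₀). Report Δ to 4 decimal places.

(1.1875, -1.4375)

At (1/2, 3/2): F = (-9.0000, 2.7500).
Jacobian J = [[4·a·b - 2·b^2, 2·a^2 - 4·a·b - 5], [-b + 1, -a + 2]].
At the point, J = [[-1.5000, -7.5000], [-0.5000, 1.5000]] (det J = -6.0000).
Solving J·Δ = −F gives Δ = (1.1875, -1.4375).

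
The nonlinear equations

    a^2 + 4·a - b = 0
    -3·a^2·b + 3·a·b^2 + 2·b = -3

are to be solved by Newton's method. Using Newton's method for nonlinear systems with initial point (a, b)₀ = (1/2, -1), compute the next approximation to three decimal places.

At (1/2, -1): F = (3.250, 3.250).
Jacobian J = [[2·a + 4, -1], [-6·a·b + 3·b^2, -3·a^2 + 6·a·b + 2]].
At the point, J = [[5.000, -1.000], [6.000, -1.750]] (det J = -2.750).
Solving J·Δ = −F gives Δ = (-0.886, -1.182).
Then the next iterate is (a, b)₁ = (-0.386, -2.182).

(-0.386, -2.182)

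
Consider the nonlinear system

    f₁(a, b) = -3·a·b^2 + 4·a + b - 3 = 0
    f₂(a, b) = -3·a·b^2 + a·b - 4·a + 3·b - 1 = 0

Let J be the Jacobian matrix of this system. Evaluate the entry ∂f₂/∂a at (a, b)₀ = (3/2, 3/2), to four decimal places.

-9.2500

∂f₂/∂a = -3·b^2 + b - 4.
At (3/2, 3/2) this is -9.2500.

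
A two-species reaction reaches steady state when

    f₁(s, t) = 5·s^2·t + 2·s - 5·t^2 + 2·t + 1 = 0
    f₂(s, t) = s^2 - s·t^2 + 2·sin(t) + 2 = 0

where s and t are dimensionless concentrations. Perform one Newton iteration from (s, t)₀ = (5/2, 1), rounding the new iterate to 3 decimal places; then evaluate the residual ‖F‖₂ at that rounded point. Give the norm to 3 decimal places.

4.289

At (5/2, 1): F = (34.250, 7.43294).
Jacobian J = [[10·s·t + 2, 5·s^2 - 10·t + 2], [2·s - t^2, -2·s·t + 2·cos(t)]].
At the point, J = [[27.000, 23.250], [4.000, -3.91940]] (det J = -198.82368).
Solving J·Δ = −F gives Δ = (-1.544, 0.320).
Then the next iterate is (s, t)₁ = (0.956, 1.320).
Re-evaluating at (0.956, 1.320): F = (2.87198, 3.18563), so ‖F‖₂ = 4.289.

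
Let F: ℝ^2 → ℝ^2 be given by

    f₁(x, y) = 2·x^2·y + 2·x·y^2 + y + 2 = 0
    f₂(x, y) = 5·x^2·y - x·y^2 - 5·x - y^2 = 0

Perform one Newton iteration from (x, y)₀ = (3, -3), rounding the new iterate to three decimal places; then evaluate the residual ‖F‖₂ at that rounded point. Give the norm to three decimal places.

56.133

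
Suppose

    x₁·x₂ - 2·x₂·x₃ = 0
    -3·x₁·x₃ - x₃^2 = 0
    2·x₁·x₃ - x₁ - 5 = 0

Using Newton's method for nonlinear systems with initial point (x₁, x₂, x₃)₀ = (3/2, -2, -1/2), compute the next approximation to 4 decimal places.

At (3/2, -2, -1/2): F = (-5.0000, 2.0000, -8.0000).
Jacobian J = [[x₂, x₁ - 2·x₃, -2·x₂], [-3·x₃, 0, -3·x₁ - 2·x₃], [2·x₃ - 1, 0, 2·x₁]].
At the point, J = [[-2.0000, 2.5000, 4.0000], [1.5000, 0.0000, -3.5000], [-2.0000, 0.0000, 3.0000]] (det J = 6.2500).
Solving J·Δ = −F gives Δ = (-8.8000, 0.0800, -3.2000).
Then the next iterate is (x₁, x₂, x₃)₁ = (-7.3000, -1.9200, -3.7000).

(-7.3000, -1.9200, -3.7000)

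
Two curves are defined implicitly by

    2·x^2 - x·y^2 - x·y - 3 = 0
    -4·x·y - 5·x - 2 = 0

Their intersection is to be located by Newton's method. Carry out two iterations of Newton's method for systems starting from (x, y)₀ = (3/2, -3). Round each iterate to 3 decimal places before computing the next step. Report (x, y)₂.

(1.475, -1.470)

At (3/2, -3): F = (-7.500, 8.500).
Jacobian J = [[4·x - y^2 - y, -2·x·y - x], [-4·y - 5, -4·x]].
At the point, J = [[0.000, 7.500], [7.000, -6.000]] (det J = -52.500).
Solving J·Δ = −F gives Δ = (-0.357, 1.000).
Then the next iterate is (x, y)₁ = (1.143, -2.000).
Round to (1.143, -2.000) and repeat: F = (-2.67310, 1.429), J = [[2.572, 3.429], [3.000, -4.572]].
Δ = (0.332, 0.530), so (x, y)₂ = (1.475, -1.470).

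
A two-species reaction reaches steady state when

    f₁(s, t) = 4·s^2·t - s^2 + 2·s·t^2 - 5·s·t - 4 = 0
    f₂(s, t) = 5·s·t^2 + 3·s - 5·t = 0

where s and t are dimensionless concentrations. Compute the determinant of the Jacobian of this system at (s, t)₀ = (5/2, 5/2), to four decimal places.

J = [[8·s·t - 2·s + 2·t^2 - 5·t, 4·s^2 + 4·s·t - 5·s], [5·t^2 + 3, 10·s·t - 5]].
At the point, J = [[45.0000, 37.5000], [34.2500, 57.5000]].
det J = 1303.1250.

1303.1250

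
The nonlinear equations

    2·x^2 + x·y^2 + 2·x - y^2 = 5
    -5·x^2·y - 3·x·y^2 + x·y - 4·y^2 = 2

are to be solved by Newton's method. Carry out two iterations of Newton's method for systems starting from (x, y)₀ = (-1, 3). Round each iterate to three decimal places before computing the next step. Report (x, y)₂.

(-4.288, -1.838)

At (-1, 3): F = (-23.000, -29.000).
Jacobian J = [[4·x + y^2 + 2, 2·x·y - 2·y], [-10·x·y - 3·y^2 + y, -5·x^2 - 6·x·y + x - 8·y]].
At the point, J = [[7.000, -12.000], [6.000, -12.000]] (det J = -12.000).
Solving J·Δ = −F gives Δ = (-6.000, -5.417).
Then the next iterate is (x, y)₁ = (-7.000, -2.417).
Round to (-7.000, -2.417) and repeat: F = (32.26489, 706.39611), J = [[-20.15811, 38.672], [-189.13267, -334.178]].
Δ = (2.712, 0.579), so (x, y)₂ = (-4.288, -1.838).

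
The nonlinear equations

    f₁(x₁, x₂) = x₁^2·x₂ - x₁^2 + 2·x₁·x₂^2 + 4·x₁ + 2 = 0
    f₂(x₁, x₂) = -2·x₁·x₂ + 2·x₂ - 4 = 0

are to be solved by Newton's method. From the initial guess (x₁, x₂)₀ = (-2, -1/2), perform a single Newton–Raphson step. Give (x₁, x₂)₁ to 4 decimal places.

(-1.6000, 0.6000)

At (-2, -1/2): F = (-13.0000, -7.0000).
Jacobian J = [[2·x₁·x₂ - 2·x₁ + 2·x₂^2 + 4, x₁^2 + 4·x₁·x₂], [-2·x₂, -2·x₁ + 2]].
At the point, J = [[10.5000, 8.0000], [1.0000, 6.0000]] (det J = 55.0000).
Solving J·Δ = −F gives Δ = (0.4000, 1.1000).
Then the next iterate is (x₁, x₂)₁ = (-1.6000, 0.6000).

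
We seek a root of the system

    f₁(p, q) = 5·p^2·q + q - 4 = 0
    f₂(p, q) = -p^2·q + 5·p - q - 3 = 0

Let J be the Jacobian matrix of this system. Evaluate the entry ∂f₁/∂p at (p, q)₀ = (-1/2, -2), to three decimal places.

∂f₁/∂p = 10·p·q.
At (-1/2, -2) this is 10.000.

10.000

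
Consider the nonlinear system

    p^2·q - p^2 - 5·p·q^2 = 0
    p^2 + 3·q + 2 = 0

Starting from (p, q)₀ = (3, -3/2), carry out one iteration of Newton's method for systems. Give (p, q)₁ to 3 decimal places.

At (3, -3/2): F = (-56.250, 6.500).
Jacobian J = [[2·p·q - 2·p - 5·q^2, p^2 - 10·p·q], [2·p, 3]].
At the point, J = [[-26.250, 54.000], [6.000, 3.000]] (det J = -402.750).
Solving J·Δ = −F gives Δ = (-1.291, 0.414).
Then the next iterate is (p, q)₁ = (1.709, -1.086).

(1.709, -1.086)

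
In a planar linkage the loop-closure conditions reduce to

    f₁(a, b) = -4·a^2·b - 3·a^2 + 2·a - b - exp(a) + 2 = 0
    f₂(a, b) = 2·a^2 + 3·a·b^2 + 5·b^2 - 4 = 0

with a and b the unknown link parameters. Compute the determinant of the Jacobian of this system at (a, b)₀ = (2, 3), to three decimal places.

-3720.678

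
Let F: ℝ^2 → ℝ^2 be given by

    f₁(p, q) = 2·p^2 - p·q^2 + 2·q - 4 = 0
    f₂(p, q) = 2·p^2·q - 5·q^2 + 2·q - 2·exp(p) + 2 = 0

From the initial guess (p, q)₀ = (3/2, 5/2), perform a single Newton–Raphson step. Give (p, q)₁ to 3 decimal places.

(2.798, 1.736)

At (3/2, 5/2): F = (-3.875, -21.96338).
Jacobian J = [[4·p - q^2, -2·p·q + 2], [4·p·q - 2·exp(p), 2·p^2 - 10·q + 2]].
At the point, J = [[-0.250, -5.500], [6.03662, -18.500]] (det J = 37.82642).
Solving J·Δ = −F gives Δ = (1.298, -0.764).
Then the next iterate is (p, q)₁ = (2.798, 1.736).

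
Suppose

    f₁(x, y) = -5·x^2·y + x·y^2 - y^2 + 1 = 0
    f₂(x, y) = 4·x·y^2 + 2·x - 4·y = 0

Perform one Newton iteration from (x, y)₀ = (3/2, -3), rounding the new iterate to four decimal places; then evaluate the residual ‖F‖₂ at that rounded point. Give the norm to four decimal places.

At (3/2, -3): F = (39.2500, 69.0000).
Jacobian J = [[-10·x·y + y^2, -5·x^2 + 2·x·y - 2·y], [4·y^2 + 2, 8·x·y - 4]].
At the point, J = [[54.0000, -14.2500], [38.0000, -40.0000]] (det J = -1618.5000).
Solving J·Δ = −F gives Δ = (-0.3625, 1.3806).
Then the next iterate is (x, y)₁ = (1.1375, -1.6194).
Re-evaluating at (1.1375, -1.6194): F = (11.837347, 20.684776), so ‖F‖₂ = 23.8324.

23.8324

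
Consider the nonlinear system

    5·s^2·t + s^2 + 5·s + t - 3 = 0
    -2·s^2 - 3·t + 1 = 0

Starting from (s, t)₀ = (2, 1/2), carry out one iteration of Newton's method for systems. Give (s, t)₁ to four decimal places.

(0.9730, 0.4054)

At (2, 1/2): F = (21.5000, -8.5000).
Jacobian J = [[10·s·t + 2·s + 5, 5·s^2 + 1], [-4·s, -3]].
At the point, J = [[19.0000, 21.0000], [-8.0000, -3.0000]] (det J = 111.0000).
Solving J·Δ = −F gives Δ = (-1.0270, -0.0946).
Then the next iterate is (s, t)₁ = (0.9730, 0.4054).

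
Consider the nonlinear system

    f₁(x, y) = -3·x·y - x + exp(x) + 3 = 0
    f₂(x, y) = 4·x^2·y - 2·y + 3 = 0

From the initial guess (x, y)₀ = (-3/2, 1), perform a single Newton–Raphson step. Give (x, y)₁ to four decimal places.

(-2.2097, -1.6453)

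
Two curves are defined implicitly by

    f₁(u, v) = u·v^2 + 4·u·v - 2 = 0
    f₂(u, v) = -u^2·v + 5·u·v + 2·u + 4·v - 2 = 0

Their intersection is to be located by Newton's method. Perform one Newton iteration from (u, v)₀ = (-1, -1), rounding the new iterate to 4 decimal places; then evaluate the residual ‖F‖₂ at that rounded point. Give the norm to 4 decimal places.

At (-1, -1): F = (1.0000, -2.0000).
Jacobian J = [[v^2 + 4·v, 2·u·v + 4·u], [-2·u·v + 5·v + 2, -u^2 + 5·u + 4]].
At the point, J = [[-3.0000, -2.0000], [-5.0000, -2.0000]] (det J = -4.0000).
Solving J·Δ = −F gives Δ = (-1.5000, 2.7500).
Then the next iterate is (u, v)₁ = (-2.5000, 1.7500).
Re-evaluating at (-2.5000, 1.7500): F = (-27.156250, -32.8125), so ‖F‖₂ = 42.5925.

42.5925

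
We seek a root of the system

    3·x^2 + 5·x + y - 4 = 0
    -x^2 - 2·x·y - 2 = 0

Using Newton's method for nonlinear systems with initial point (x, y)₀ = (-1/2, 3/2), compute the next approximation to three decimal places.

(0.375, 4.000)

At (-1/2, 3/2): F = (-4.250, -0.750).
Jacobian J = [[6·x + 5, 1], [-2·x - 2·y, -2·x]].
At the point, J = [[2.000, 1.000], [-2.000, 1.000]] (det J = 4.000).
Solving J·Δ = −F gives Δ = (0.875, 2.500).
Then the next iterate is (x, y)₁ = (0.375, 4.000).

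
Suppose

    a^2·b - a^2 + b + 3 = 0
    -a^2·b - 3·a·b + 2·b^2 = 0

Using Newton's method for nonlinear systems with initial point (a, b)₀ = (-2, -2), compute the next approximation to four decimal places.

(-1.2581, -1.5806)

At (-2, -2): F = (-11.0000, 4.0000).
Jacobian J = [[2·a·b - 2·a, a^2 + 1], [-2·a·b - 3·b, -a^2 - 3·a + 4·b]].
At the point, J = [[12.0000, 5.0000], [-2.0000, -6.0000]] (det J = -62.0000).
Solving J·Δ = −F gives Δ = (0.7419, 0.4194).
Then the next iterate is (a, b)₁ = (-1.2581, -1.5806).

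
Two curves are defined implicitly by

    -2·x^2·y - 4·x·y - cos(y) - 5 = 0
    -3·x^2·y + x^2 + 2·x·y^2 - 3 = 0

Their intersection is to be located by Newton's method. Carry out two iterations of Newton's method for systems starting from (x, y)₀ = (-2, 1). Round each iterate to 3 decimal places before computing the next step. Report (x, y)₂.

At (-2, 1): F = (-5.54030, -15.000).
Jacobian J = [[-4·x·y - 4·y, -2·x^2 - 4·x + sin(y)], [-6·x·y + 2·x + 2·y^2, -3·x^2 + 4·x·y]].
At the point, J = [[4.000, 0.84147], [10.000, -20.000]] (det J = -88.41471).
Solving J·Δ = −F gives Δ = (1.396, -0.052).
Then the next iterate is (x, y)₁ = (-0.604, 0.948).
Round to (-0.604, 0.948) and repeat: F = (-3.98463, -4.75836), J = [[-1.50163, 2.49862], [4.02496, -3.38482]].
Δ = (5.102, 4.661), so (x, y)₂ = (4.498, 5.609).

(4.498, 5.609)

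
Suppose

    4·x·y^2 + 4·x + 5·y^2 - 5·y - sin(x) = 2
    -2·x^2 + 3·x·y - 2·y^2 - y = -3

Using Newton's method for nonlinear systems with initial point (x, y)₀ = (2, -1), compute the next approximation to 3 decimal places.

At (2, -1): F = (23.09070, -12.000).
Jacobian J = [[4·y^2 - cos(x) + 4, 8·x·y + 10·y - 5], [-4·x + 3·y, 3·x - 4·y - 1]].
At the point, J = [[8.41615, -31.000], [-11.000, 9.000]] (det J = -265.25468).
Solving J·Δ = −F gives Δ = (-0.619, 0.577).
Then the next iterate is (x, y)₁ = (1.381, -0.423).

(1.381, -0.423)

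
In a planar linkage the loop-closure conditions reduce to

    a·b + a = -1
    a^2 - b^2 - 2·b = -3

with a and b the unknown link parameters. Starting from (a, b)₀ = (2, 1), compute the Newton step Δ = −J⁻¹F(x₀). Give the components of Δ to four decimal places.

(-1.7500, -0.7500)

At (2, 1): F = (5.0000, 4.0000).
Jacobian J = [[b + 1, a], [2·a, -2·b - 2]].
At the point, J = [[2.0000, 2.0000], [4.0000, -4.0000]] (det J = -16.0000).
Solving J·Δ = −F gives Δ = (-1.7500, -0.7500).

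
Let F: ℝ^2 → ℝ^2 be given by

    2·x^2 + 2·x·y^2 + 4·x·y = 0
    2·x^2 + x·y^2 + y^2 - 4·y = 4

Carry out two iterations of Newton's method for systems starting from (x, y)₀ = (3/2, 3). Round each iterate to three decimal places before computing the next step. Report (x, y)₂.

At (3/2, 3): F = (49.500, 11.000).
Jacobian J = [[4·x + 2·y^2 + 4·y, 4·x·y + 4·x], [4·x + y^2, 2·x·y + 2·y - 4]].
At the point, J = [[36.000, 24.000], [15.000, 11.000]] (det J = 36.000).
Solving J·Δ = −F gives Δ = (-7.792, 9.625).
Then the next iterate is (x, y)₁ = (-6.292, 12.625).
Round to (-6.292, 12.625) and repeat: F = (-2244.33910, -818.81666), J = [[344.11325, -342.914], [134.22262, -137.623]].
Δ = (21.102, 14.631), so (x, y)₂ = (14.810, 27.256).

(14.810, 27.256)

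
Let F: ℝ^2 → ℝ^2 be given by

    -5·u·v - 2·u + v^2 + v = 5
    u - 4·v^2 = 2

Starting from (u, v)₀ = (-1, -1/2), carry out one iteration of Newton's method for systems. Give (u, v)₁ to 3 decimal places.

(-2.000, 0.750)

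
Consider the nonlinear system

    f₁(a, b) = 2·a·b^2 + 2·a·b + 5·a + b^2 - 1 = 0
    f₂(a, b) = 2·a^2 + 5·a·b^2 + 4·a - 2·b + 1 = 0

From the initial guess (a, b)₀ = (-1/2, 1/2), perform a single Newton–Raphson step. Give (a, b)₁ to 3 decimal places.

At (-1/2, 1/2): F = (-4.000, -2.125).
Jacobian J = [[2·b^2 + 2·b + 5, 4·a·b + 2·a + 2·b], [4·a + 5·b^2 + 4, 10·a·b - 2]].
At the point, J = [[6.500, -1.000], [3.250, -4.500]] (det J = -26.000).
Solving J·Δ = −F gives Δ = (0.611, -0.031).
Then the next iterate is (a, b)₁ = (0.111, 0.469).

(0.111, 0.469)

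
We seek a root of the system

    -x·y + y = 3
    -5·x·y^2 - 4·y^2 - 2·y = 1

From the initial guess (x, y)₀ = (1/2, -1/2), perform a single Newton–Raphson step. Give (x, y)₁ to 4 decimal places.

(5.3043, 1.1957)

At (1/2, -1/2): F = (-3.2500, -1.6250).
Jacobian J = [[-y, -x + 1], [-5·y^2, -10·x·y - 8·y - 2]].
At the point, J = [[0.5000, 0.5000], [-1.2500, 4.5000]] (det J = 2.8750).
Solving J·Δ = −F gives Δ = (4.8043, 1.6957).
Then the next iterate is (x, y)₁ = (5.3043, 1.1957).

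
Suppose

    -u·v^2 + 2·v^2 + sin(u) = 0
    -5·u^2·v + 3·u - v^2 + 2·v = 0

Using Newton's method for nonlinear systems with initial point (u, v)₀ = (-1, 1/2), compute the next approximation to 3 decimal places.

At (-1, 1/2): F = (-0.09147, -4.750).
Jacobian J = [[-v^2 + cos(u), -2·u·v + 4·v], [-10·u·v + 3, -5·u^2 - 2·v + 2]].
At the point, J = [[0.29030, 3.000], [8.000, -4.000]] (det J = -25.16121).
Solving J·Δ = −F gives Δ = (0.581, -0.026).
Then the next iterate is (u, v)₁ = (-0.419, 0.474).

(-0.419, 0.474)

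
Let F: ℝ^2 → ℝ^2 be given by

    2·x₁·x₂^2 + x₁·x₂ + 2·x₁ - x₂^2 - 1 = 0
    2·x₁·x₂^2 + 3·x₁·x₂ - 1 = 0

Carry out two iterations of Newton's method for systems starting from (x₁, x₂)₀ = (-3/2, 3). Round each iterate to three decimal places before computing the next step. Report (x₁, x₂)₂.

At (-3/2, 3): F = (-44.500, -41.500).
Jacobian J = [[2·x₂^2 + x₂ + 2, 4·x₁·x₂ + x₁ - 2·x₂], [2·x₂^2 + 3·x₂, 4·x₁·x₂ + 3·x₁]].
At the point, J = [[23.000, -25.500], [27.000, -22.500]] (det J = 171.000).
Solving J·Δ = −F gives Δ = (0.333, -1.444).
Then the next iterate is (x₁, x₂)₁ = (-1.167, 1.556).
Round to (-1.167, 1.556) and repeat: F = (-13.22192, -12.09849), J = [[8.39827, -11.54241], [9.51027, -10.76441]].
Δ = (-0.138, -1.246), so (x₁, x₂)₂ = (-1.305, 0.310).

(-1.305, 0.310)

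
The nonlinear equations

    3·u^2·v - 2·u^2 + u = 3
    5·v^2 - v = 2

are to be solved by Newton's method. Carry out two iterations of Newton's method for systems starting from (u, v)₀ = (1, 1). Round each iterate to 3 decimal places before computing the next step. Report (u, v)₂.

At (1, 1): F = (-1.000, 2.000).
Jacobian J = [[6·u·v - 4·u + 1, 3·u^2], [0, 10·v - 1]].
At the point, J = [[3.000, 3.000], [0.000, 9.000]] (det J = 27.000).
Solving J·Δ = −F gives Δ = (0.556, -0.222).
Then the next iterate is (u, v)₁ = (1.556, 0.778).
Round to (1.556, 0.778) and repeat: F = (-0.63534, 0.24842), J = [[2.03941, 7.26341], [0.000, 6.780]].
Δ = (0.442, -0.037), so (u, v)₂ = (1.998, 0.741).

(1.998, 0.741)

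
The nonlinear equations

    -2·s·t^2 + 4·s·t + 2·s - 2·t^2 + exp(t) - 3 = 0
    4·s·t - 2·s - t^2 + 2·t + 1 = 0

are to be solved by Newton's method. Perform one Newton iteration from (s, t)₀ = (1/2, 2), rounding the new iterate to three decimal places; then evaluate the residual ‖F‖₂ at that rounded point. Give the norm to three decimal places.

At (1/2, 2): F = (-2.61094, 4.000).
Jacobian J = [[-2·t^2 + 4·t + 2, -4·s·t + 4·s - 4·t + exp(t)], [4·t - 2, 4·s - 2·t + 2]].
At the point, J = [[2.000, -2.61094], [6.000, 0.000]] (det J = 15.66566).
Solving J·Δ = −F gives Δ = (-0.667, -1.511).
Then the next iterate is (s, t)₁ = (-0.167, 0.489).
Re-evaluating at (-0.167, 0.489): F = (-2.42834, 1.74623), so ‖F‖₂ = 2.991.

2.991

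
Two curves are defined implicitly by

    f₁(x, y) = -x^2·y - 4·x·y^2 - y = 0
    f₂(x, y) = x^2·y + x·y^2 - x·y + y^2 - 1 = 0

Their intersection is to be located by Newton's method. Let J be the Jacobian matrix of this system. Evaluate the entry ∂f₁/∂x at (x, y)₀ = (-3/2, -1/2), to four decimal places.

-2.5000

∂f₁/∂x = -2·x·y - 4·y^2.
At (-3/2, -1/2) this is -2.5000.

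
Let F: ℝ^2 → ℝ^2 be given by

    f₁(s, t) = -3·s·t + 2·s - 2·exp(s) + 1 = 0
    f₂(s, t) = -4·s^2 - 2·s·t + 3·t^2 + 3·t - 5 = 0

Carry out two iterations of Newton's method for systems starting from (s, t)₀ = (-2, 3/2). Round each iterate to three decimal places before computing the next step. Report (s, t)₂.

(-0.560, 0.825)

At (-2, 3/2): F = (5.72933, -3.750).
Jacobian J = [[-3·t - 2·exp(s) + 2, -3·s], [-8·s - 2·t, -2·s + 6·t + 3]].
At the point, J = [[-2.77067, 6.000], [13.000, 16.000]] (det J = -122.33073).
Solving J·Δ = −F gives Δ = (0.933, -0.524).
Then the next iterate is (s, t)₁ = (-1.067, 0.976).
Round to (-1.067, 0.976) and repeat: F = (1.30210, -1.68544), J = [[-1.61608, 3.201], [6.584, 10.990]].
Δ = (0.507, -0.151), so (s, t)₂ = (-0.560, 0.825).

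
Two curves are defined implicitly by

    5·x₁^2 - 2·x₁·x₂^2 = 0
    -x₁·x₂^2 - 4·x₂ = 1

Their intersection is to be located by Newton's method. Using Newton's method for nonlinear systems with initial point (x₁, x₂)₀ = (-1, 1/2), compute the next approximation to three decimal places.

(-0.656, -0.445)

At (-1, 1/2): F = (5.500, -2.750).
Jacobian J = [[10·x₁ - 2·x₂^2, -4·x₁·x₂], [-x₂^2, -2·x₁·x₂ - 4]].
At the point, J = [[-10.500, 2.000], [-0.250, -3.000]] (det J = 32.000).
Solving J·Δ = −F gives Δ = (0.344, -0.945).
Then the next iterate is (x₁, x₂)₁ = (-0.656, -0.445).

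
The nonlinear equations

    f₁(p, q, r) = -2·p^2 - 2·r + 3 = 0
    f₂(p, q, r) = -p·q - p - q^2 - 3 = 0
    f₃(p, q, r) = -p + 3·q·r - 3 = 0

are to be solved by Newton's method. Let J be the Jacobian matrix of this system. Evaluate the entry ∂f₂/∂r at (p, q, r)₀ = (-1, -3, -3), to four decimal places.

0.0000

∂f₂/∂r = 0.
At (-1, -3, -3) this is 0.0000.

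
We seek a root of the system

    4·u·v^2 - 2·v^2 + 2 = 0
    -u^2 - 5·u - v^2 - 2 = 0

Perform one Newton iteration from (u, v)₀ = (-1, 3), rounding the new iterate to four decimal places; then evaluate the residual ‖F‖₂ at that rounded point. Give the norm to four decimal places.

14.0294

At (-1, 3): F = (-52.0000, -7.0000).
Jacobian J = [[4·v^2, 8·u·v - 4·v], [-2·u - 5, -2·v]].
At the point, J = [[36.0000, -36.0000], [-3.0000, -6.0000]] (det J = -324.0000).
Solving J·Δ = −F gives Δ = (0.1852, -1.2593).
Then the next iterate is (u, v)₁ = (-0.8148, 1.7407).
Re-evaluating at (-0.8148, 1.7407): F = (-13.935568, -1.619936), so ‖F‖₂ = 14.0294.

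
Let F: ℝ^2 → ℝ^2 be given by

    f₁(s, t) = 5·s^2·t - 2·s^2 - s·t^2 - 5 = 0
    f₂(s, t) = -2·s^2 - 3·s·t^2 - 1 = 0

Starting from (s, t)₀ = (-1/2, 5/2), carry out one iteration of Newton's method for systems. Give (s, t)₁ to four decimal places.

(-0.8806, 0.6000)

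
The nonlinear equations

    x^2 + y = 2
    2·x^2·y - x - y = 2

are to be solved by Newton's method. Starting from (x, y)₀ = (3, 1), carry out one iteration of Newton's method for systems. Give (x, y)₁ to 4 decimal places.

At (3, 1): F = (8.0000, 12.0000).
Jacobian J = [[2·x, 1], [4·x·y - 1, 2·x^2 - 1]].
At the point, J = [[6.0000, 1.0000], [11.0000, 17.0000]] (det J = 91.0000).
Solving J·Δ = −F gives Δ = (-1.3626, 0.1758).
Then the next iterate is (x, y)₁ = (1.6374, 1.1758).

(1.6374, 1.1758)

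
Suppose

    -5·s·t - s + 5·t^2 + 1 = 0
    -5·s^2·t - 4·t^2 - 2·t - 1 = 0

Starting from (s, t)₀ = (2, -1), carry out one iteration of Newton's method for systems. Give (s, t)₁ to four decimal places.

(1.5814, -0.3837)

At (2, -1): F = (14.0000, 17.0000).
Jacobian J = [[-5·t - 1, -5·s + 10·t], [-10·s·t, -5·s^2 - 8·t - 2]].
At the point, J = [[4.0000, -20.0000], [20.0000, -14.0000]] (det J = 344.0000).
Solving J·Δ = −F gives Δ = (-0.4186, 0.6163).
Then the next iterate is (s, t)₁ = (1.5814, -0.3837).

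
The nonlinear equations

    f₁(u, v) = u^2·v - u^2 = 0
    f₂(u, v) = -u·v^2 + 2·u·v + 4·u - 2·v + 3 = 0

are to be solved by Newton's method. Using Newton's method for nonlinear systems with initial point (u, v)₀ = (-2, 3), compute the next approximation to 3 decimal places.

(-0.692, 3.615)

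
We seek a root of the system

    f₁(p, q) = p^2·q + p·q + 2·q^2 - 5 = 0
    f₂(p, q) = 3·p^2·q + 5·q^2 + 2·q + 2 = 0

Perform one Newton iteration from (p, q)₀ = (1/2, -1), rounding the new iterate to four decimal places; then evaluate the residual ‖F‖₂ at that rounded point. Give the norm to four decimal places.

712.6847

At (1/2, -1): F = (-3.7500, 4.2500).
Jacobian J = [[2·p·q + q, p^2 + p + 4·q], [6·p·q, 3·p^2 + 10·q + 2]].
At the point, J = [[-2.0000, -3.2500], [-3.0000, -7.2500]] (det J = 4.7500).
Solving J·Δ = −F gives Δ = (-8.6316, 4.1579).
Then the next iterate is (p, q)₁ = (-8.1316, 3.1579).
Re-evaluating at (-8.1316, 3.1579): F = (198.075450, 684.606156), so ‖F‖₂ = 712.6847.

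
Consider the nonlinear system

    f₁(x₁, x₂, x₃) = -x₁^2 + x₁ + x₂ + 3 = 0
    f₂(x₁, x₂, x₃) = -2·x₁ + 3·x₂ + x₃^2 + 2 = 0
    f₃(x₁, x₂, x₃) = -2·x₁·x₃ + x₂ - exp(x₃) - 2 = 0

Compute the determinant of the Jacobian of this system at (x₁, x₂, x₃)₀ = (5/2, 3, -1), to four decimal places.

J = [[-2·x₁ + 1, 1, 0], [-2, 3, 2·x₃], [-2·x₃, 1, -2·x₁ - exp(x₃)]].
At the point, J = [[-4.0000, 1.0000, 0.0000], [-2.0000, 3.0000, -2.0000], [2.0000, 1.0000, -5.367879]].
det J = 41.6788.

41.6788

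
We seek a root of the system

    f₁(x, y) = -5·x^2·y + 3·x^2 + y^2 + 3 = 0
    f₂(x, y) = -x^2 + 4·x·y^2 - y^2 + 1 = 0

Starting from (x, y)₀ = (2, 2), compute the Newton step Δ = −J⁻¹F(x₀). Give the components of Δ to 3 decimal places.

(-0.318, -0.757)

At (2, 2): F = (-21.000, 25.000).
Jacobian J = [[-10·x·y + 6·x, -5·x^2 + 2·y], [-2·x + 4·y^2, 8·x·y - 2·y]].
At the point, J = [[-28.000, -16.000], [12.000, 28.000]] (det J = -592.000).
Solving J·Δ = −F gives Δ = (-0.318, -0.757).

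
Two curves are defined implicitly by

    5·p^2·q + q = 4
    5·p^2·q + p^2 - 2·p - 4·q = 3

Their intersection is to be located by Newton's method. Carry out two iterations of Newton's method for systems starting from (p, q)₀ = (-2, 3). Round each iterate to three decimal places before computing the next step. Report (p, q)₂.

(-1.189, 0.924)

At (-2, 3): F = (59.000, 53.000).
Jacobian J = [[10·p·q, 5·p^2 + 1], [10·p·q + 2·p - 2, 5·p^2 - 4]].
At the point, J = [[-60.000, 21.000], [-66.000, 16.000]] (det J = 426.000).
Solving J·Δ = −F gives Δ = (0.397, -1.676).
Then the next iterate is (p, q)₁ = (-1.603, 1.324).
Round to (-1.603, 1.324) and repeat: F = (14.33481, 14.49042), J = [[-21.22372, 13.84804], [-26.42972, 8.84804]].
Δ = (0.414, -0.400), so (p, q)₂ = (-1.189, 0.924).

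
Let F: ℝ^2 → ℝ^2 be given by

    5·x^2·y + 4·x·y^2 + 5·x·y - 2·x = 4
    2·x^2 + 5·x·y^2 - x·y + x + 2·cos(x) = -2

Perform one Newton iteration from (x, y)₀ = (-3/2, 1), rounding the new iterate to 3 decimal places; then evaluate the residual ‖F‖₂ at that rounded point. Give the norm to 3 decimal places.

At (-3/2, 1): F = (-3.250, -0.85853).
Jacobian J = [[10·x·y + 4·y^2 + 5·y - 2, 5·x^2 + 8·x·y + 5·x], [4·x + 5·y^2 - y - 2·sin(x) + 1, 10·x·y - x]].
At the point, J = [[-8.000, -8.250], [0.99499, -13.500]] (det J = 116.20867).
Solving J·Δ = −F gives Δ = (-0.317, -0.087).
Then the next iterate is (x, y)₁ = (-1.817, 0.913).
Re-evaluating at (-1.817, 0.913): F = (0.35231, 0.38448), so ‖F‖₂ = 0.521.

0.521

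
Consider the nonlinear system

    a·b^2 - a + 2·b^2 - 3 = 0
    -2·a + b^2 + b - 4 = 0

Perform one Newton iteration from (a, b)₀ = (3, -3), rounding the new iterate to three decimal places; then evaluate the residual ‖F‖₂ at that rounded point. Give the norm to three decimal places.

9.088

At (3, -3): F = (39.000, -4.000).
Jacobian J = [[b^2 - 1, 2·a·b + 4·b], [-2, 2·b + 1]].
At the point, J = [[8.000, -30.000], [-2.000, -5.000]] (det J = -100.000).
Solving J·Δ = −F gives Δ = (-3.150, 0.460).
Then the next iterate is (a, b)₁ = (-0.150, -2.540).
Re-evaluating at (-0.150, -2.540): F = (9.08546, 0.21160), so ‖F‖₂ = 9.088.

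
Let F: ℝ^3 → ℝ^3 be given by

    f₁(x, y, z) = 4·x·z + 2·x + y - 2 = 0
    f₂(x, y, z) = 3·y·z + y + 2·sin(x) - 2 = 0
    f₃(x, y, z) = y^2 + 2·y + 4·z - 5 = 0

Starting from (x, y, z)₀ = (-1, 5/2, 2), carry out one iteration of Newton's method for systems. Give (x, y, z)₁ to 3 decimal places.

(0.060, 0.581, 1.796)

At (-1, 5/2, 2): F = (-9.500, 13.81706, 14.250).
Jacobian J = [[4·z + 2, 1, 4·x], [2·cos(x), 3·z + 1, 3·y], [0, 2·y + 2, 4]].
At the point, J = [[10.000, 1.000, -4.000], [1.08060, 7.000, 7.500], [0.000, 7.000, 4.000]] (det J = -279.57935).
Solving J·Δ = −F gives Δ = (1.060, -1.919, -0.204).
Then the next iterate is (x, y, z)₁ = (0.060, 0.581, 1.796).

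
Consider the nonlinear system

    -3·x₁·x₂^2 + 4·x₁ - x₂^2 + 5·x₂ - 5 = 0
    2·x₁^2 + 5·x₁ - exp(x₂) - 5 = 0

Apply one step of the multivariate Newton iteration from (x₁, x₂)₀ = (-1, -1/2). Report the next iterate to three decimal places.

At (-1, -1/2): F = (-11.000, -8.60653).
Jacobian J = [[-3·x₂^2 + 4, -6·x₁·x₂ - 2·x₂ + 5], [4·x₁ + 5, -exp(x₂)]].
At the point, J = [[3.250, 3.000], [1.000, -0.60653]] (det J = -4.97122).
Solving J·Δ = −F gives Δ = (6.536, -3.414).
Then the next iterate is (x₁, x₂)₁ = (5.536, -3.914).

(5.536, -3.914)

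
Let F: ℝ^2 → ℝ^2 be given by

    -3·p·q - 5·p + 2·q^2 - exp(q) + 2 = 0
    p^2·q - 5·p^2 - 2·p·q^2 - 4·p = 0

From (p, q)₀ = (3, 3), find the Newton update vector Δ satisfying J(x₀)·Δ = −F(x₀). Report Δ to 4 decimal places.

At (3, 3): F = (-42.085537, -84.0000).
Jacobian J = [[-3·q - 5, -3·p + 4·q - exp(q)], [2·p·q - 10·p - 2·q^2 - 4, p^2 - 4·p·q]].
At the point, J = [[-14.0000, -17.085537], [-34.0000, -27.0000]] (det J = -202.908255).
Solving J·Δ = −F gives Δ = (-1.4730, -1.2563).

(-1.4730, -1.2563)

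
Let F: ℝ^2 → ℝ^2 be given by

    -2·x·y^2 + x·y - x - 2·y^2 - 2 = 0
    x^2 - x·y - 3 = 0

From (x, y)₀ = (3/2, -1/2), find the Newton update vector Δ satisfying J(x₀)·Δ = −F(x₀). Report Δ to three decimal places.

(0.418, 0.975)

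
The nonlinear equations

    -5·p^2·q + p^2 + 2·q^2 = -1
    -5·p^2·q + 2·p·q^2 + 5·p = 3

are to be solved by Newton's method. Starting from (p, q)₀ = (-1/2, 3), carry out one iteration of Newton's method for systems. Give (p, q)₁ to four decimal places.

(-0.3357, 1.3441)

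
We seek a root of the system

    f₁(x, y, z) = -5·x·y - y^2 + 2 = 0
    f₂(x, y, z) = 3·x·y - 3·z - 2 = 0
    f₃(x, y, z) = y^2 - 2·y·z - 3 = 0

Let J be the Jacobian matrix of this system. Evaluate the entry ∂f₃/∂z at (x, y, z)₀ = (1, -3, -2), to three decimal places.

6.000

∂f₃/∂z = -2·y.
At (1, -3, -2) this is 6.000.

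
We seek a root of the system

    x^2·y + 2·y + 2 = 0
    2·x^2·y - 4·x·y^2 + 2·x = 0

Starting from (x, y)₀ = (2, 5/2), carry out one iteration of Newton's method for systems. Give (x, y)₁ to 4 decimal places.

(0.7152, 1.8079)

At (2, 5/2): F = (17.0000, -26.0000).
Jacobian J = [[2·x·y, x^2 + 2], [4·x·y - 4·y^2 + 2, 2·x^2 - 8·x·y]].
At the point, J = [[10.0000, 6.0000], [-3.0000, -32.0000]] (det J = -302.0000).
Solving J·Δ = −F gives Δ = (-1.2848, -0.6921).
Then the next iterate is (x, y)₁ = (0.7152, 1.8079).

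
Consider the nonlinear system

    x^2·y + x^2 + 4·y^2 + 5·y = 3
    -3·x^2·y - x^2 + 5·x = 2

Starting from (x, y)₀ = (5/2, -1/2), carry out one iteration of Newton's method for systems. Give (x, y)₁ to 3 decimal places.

At (5/2, -1/2): F = (-1.375, 13.625).
Jacobian J = [[2·x·y + 2·x, x^2 + 8·y + 5], [-6·x·y - 2·x + 5, -3·x^2]].
At the point, J = [[2.500, 7.250], [7.500, -18.750]] (det J = -101.250).
Solving J·Δ = −F gives Δ = (-0.721, 0.438).
Then the next iterate is (x, y)₁ = (1.779, -0.062).

(1.779, -0.062)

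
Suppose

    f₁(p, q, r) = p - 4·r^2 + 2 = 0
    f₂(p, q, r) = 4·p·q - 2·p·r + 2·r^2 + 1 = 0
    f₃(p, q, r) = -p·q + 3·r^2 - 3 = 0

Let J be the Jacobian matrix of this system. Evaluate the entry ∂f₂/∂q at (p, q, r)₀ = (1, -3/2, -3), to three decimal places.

∂f₂/∂q = 4·p.
At (1, -3/2, -3) this is 4.000.

4.000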